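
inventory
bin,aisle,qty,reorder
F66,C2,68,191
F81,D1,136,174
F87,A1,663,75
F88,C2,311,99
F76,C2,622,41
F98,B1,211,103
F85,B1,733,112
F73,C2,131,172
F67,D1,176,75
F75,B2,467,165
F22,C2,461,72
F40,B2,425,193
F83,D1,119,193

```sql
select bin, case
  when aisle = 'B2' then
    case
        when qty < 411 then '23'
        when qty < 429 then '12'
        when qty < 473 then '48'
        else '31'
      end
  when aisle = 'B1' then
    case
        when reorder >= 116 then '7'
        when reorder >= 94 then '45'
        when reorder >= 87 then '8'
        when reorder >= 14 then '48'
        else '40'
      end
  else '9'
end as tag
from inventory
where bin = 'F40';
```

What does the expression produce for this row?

12

bin = F40: aisle=B2, qty=425, reorder=193.
aisle='B2' → inner[qty < 429] → 12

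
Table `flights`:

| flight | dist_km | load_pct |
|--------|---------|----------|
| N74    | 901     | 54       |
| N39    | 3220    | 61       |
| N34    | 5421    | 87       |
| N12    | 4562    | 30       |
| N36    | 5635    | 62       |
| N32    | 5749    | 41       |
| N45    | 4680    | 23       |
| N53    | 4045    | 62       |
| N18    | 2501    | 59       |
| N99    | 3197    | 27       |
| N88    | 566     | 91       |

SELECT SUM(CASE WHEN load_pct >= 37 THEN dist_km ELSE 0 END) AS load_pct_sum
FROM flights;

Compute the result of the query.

28038

flight=N74: ✓ → 901
flight=N39: ✓ → 3220
flight=N34: ✓ → 5421
flight=N12: ✗
flight=N36: ✓ → 5635
flight=N32: ✓ → 5749
flight=N45: ✗
flight=N53: ✓ → 4045
flight=N18: ✓ → 2501
flight=N99: ✗
flight=N88: ✓ → 566
load_pct_sum = 901 + 3220 + 5421 + 5635 + 5749 + 4045 + 2501 + 566 = 28038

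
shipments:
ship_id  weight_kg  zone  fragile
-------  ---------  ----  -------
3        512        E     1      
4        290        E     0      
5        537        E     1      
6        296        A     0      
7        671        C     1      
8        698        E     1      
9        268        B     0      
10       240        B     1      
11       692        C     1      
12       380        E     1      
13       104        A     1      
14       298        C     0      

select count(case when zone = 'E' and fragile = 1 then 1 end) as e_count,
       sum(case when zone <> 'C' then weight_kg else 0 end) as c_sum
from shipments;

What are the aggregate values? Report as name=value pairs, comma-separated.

e_count=4, c_sum=3325

[e_count: zone = 'E' and fragile = 1]
ship_id=3: ✓ → 1
ship_id=4: ✗
ship_id=5: ✓ → 1
ship_id=6: ✗
ship_id=7: ✗
ship_id=8: ✓ → 1
ship_id=9: ✗
ship_id=10: ✗
ship_id=11: ✗
ship_id=12: ✓ → 1
ship_id=13: ✗
ship_id=14: ✗
e_count = COUNT(1, 1, 1, 1) = 4
—
[c_sum: zone <> 'C']
ship_id=3: ✓ → 512
ship_id=4: ✓ → 290
ship_id=5: ✓ → 537
ship_id=6: ✓ → 296
ship_id=7: ✗
ship_id=8: ✓ → 698
ship_id=9: ✓ → 268
ship_id=10: ✓ → 240
ship_id=11: ✗
ship_id=12: ✓ → 380
ship_id=13: ✓ → 104
ship_id=14: ✗
c_sum = 512 + 290 + 537 + 296 + 698 + 268 + 240 + 380 + 104 = 3325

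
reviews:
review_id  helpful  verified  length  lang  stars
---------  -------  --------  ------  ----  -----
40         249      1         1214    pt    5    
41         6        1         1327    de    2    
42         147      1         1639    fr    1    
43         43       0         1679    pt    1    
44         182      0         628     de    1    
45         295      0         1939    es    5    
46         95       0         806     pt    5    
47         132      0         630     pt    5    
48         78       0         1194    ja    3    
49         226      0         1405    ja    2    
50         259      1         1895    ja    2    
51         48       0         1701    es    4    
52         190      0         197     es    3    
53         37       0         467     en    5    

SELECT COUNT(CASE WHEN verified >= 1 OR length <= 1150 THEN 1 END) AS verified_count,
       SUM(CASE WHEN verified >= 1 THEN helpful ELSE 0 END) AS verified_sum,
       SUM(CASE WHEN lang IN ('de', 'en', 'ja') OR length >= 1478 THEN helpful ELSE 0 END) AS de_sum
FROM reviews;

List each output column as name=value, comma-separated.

verified_count=9, verified_sum=661, de_sum=1321

[verified_count: verified >= 1 OR length <= 1150]
review_id=40: ✓ → 1
review_id=41: ✓ → 1
review_id=42: ✓ → 1
review_id=43: ✗
review_id=44: ✓ → 1
review_id=45: ✗
review_id=46: ✓ → 1
review_id=47: ✓ → 1
review_id=48: ✗
review_id=49: ✗
review_id=50: ✓ → 1
review_id=51: ✗
review_id=52: ✓ → 1
review_id=53: ✓ → 1
verified_count = COUNT(1, 1, 1, 1, 1, 1, 1, 1, 1) = 9
—
[verified_sum: verified >= 1]
review_id=40: ✓ → 249
review_id=41: ✓ → 6
review_id=42: ✓ → 147
review_id=43: ✗
review_id=44: ✗
review_id=45: ✗
review_id=46: ✗
review_id=47: ✗
review_id=48: ✗
review_id=49: ✗
review_id=50: ✓ → 259
review_id=51: ✗
review_id=52: ✗
review_id=53: ✗
verified_sum = 249 + 6 + 147 + 259 = 661
—
[de_sum: lang IN ('de', 'en', 'ja') OR length >= 1478]
review_id=40: ✗
review_id=41: ✓ → 6
review_id=42: ✓ → 147
review_id=43: ✓ → 43
review_id=44: ✓ → 182
review_id=45: ✓ → 295
review_id=46: ✗
review_id=47: ✗
review_id=48: ✓ → 78
review_id=49: ✓ → 226
review_id=50: ✓ → 259
review_id=51: ✓ → 48
review_id=52: ✗
review_id=53: ✓ → 37
de_sum = 6 + 147 + 43 + 182 + 295 + 78 + 226 + 259 + 48 + 37 = 1321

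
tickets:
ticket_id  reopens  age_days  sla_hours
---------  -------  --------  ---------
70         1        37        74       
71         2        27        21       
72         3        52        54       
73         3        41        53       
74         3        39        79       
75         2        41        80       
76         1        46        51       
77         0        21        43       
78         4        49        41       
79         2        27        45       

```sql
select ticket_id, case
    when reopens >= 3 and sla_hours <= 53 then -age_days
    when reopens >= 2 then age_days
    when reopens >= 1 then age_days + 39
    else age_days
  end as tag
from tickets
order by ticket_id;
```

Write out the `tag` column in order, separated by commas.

ticket_id=70: reopens >= 1 → 76
ticket_id=71: reopens >= 2 → 27
ticket_id=72: reopens >= 2 → 52
ticket_id=73: reopens >= 3 and sla_hours <= 53 → -41
ticket_id=74: reopens >= 2 → 39
ticket_id=75: reopens >= 2 → 41
ticket_id=76: reopens >= 1 → 85
ticket_id=77: ELSE → 21
ticket_id=78: reopens >= 3 and sla_hours <= 53 → -49
ticket_id=79: reopens >= 2 → 27

76, 27, 52, -41, 39, 41, 85, 21, -49, 27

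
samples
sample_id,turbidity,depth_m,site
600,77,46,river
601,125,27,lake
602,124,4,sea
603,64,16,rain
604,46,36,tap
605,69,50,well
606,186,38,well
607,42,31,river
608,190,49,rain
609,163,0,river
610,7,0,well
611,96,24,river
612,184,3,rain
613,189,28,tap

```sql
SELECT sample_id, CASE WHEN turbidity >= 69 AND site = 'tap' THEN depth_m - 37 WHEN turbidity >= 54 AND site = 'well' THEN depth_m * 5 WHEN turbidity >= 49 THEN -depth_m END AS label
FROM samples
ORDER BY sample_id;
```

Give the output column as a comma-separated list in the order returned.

sample_id=600: turbidity >= 49 → -46
sample_id=601: turbidity >= 49 → -27
sample_id=602: turbidity >= 49 → -4
sample_id=603: turbidity >= 49 → -16
sample_id=604: (no match → NULL) → NULL
sample_id=605: turbidity >= 54 AND site = 'well' → 250
sample_id=606: turbidity >= 54 AND site = 'well' → 190
sample_id=607: (no match → NULL) → NULL
sample_id=608: turbidity >= 49 → -49
sample_id=609: turbidity >= 49 → 0
sample_id=610: (no match → NULL) → NULL
sample_id=611: turbidity >= 49 → -24
sample_id=612: turbidity >= 49 → -3
sample_id=613: turbidity >= 69 AND site = 'tap' → -9

-46, -27, -4, -16, NULL, 250, 190, NULL, -49, 0, NULL, -24, -3, -9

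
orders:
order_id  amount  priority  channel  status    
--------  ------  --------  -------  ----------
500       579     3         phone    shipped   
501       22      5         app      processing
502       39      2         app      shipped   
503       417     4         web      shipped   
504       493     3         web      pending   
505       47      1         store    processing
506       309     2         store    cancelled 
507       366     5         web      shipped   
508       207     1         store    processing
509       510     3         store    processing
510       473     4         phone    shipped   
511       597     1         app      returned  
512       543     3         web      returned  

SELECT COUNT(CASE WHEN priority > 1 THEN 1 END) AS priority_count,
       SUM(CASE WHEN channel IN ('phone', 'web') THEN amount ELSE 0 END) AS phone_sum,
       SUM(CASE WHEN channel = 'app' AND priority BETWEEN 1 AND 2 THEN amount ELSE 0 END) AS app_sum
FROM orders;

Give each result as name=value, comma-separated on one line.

[priority_count: priority > 1]
order_id=500: ✓ → 1
order_id=501: ✓ → 1
order_id=502: ✓ → 1
order_id=503: ✓ → 1
order_id=504: ✓ → 1
order_id=505: ✗
order_id=506: ✓ → 1
order_id=507: ✓ → 1
order_id=508: ✗
order_id=509: ✓ → 1
order_id=510: ✓ → 1
order_id=511: ✗
order_id=512: ✓ → 1
priority_count = COUNT(1, 1, 1, 1, 1, 1, 1, 1, 1, 1) = 10
—
[phone_sum: channel IN ('phone', 'web')]
order_id=500: ✓ → 579
order_id=501: ✗
order_id=502: ✗
order_id=503: ✓ → 417
order_id=504: ✓ → 493
order_id=505: ✗
order_id=506: ✗
order_id=507: ✓ → 366
order_id=508: ✗
order_id=509: ✗
order_id=510: ✓ → 473
order_id=511: ✗
order_id=512: ✓ → 543
phone_sum = 579 + 417 + 493 + 366 + 473 + 543 = 2871
—
[app_sum: channel = 'app' AND priority BETWEEN 1 AND 2]
order_id=500: ✗
order_id=501: ✗
order_id=502: ✓ → 39
order_id=503: ✗
order_id=504: ✗
order_id=505: ✗
order_id=506: ✗
order_id=507: ✗
order_id=508: ✗
order_id=509: ✗
order_id=510: ✗
order_id=511: ✓ → 597
order_id=512: ✗
app_sum = 39 + 597 = 636

priority_count=10, phone_sum=2871, app_sum=636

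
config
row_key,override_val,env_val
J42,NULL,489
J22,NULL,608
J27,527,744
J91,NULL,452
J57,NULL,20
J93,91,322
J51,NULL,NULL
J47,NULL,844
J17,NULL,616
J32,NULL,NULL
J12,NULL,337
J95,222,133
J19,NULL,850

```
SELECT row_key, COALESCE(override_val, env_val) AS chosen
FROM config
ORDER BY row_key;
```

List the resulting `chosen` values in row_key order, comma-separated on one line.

337, 616, 850, 608, 527, NULL, 489, 844, NULL, 20, 452, 91, 222

row_key=J12: override_val=NULL, env_val=337 → 337
row_key=J17: override_val=NULL, env_val=616 → 616
row_key=J19: override_val=NULL, env_val=850 → 850
row_key=J22: override_val=NULL, env_val=608 → 608
row_key=J27: override_val=527 → 527
row_key=J32: override_val=NULL, env_val=NULL (all NULL) → NULL
row_key=J42: override_val=NULL, env_val=489 → 489
row_key=J47: override_val=NULL, env_val=844 → 844
row_key=J51: override_val=NULL, env_val=NULL (all NULL) → NULL
row_key=J57: override_val=NULL, env_val=20 → 20
row_key=J91: override_val=NULL, env_val=452 → 452
row_key=J93: override_val=91 → 91
row_key=J95: override_val=222 → 222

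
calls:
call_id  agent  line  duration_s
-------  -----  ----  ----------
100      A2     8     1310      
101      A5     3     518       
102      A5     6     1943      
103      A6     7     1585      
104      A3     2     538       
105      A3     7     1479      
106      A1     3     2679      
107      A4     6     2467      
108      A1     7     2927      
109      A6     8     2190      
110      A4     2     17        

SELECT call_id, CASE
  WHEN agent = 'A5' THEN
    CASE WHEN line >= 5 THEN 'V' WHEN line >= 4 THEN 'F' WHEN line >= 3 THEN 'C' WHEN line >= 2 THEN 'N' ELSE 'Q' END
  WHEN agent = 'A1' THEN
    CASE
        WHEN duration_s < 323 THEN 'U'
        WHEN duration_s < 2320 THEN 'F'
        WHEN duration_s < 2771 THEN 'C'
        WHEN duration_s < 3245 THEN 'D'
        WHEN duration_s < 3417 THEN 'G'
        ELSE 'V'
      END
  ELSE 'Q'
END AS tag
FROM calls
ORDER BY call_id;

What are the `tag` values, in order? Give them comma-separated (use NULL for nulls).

Q, C, V, Q, Q, Q, C, Q, D, Q, Q

call_id=100: agent='A2' → outer ELSE → Q
call_id=101: agent='A5' → inner[line >= 3] → C
call_id=102: agent='A5' → inner[line >= 5] → V
call_id=103: agent='A6' → outer ELSE → Q
call_id=104: agent='A3' → outer ELSE → Q
call_id=105: agent='A3' → outer ELSE → Q
call_id=106: agent='A1' → inner[duration_s < 2771] → C
call_id=107: agent='A4' → outer ELSE → Q
call_id=108: agent='A1' → inner[duration_s < 3245] → D
call_id=109: agent='A6' → outer ELSE → Q
call_id=110: agent='A4' → outer ELSE → Q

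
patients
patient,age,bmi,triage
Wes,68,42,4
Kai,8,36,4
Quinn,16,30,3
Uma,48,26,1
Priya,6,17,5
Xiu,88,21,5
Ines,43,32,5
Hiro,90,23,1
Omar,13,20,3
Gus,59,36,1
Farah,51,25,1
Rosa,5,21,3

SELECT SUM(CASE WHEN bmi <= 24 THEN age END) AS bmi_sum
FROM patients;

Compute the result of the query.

patient=Wes: ✗
patient=Kai: ✗
patient=Quinn: ✗
patient=Uma: ✗
patient=Priya: ✓ → 6
patient=Xiu: ✓ → 88
patient=Ines: ✗
patient=Hiro: ✓ → 90
patient=Omar: ✓ → 13
patient=Gus: ✗
patient=Farah: ✗
patient=Rosa: ✓ → 5
bmi_sum = 6 + 88 + 90 + 13 + 5 = 202

202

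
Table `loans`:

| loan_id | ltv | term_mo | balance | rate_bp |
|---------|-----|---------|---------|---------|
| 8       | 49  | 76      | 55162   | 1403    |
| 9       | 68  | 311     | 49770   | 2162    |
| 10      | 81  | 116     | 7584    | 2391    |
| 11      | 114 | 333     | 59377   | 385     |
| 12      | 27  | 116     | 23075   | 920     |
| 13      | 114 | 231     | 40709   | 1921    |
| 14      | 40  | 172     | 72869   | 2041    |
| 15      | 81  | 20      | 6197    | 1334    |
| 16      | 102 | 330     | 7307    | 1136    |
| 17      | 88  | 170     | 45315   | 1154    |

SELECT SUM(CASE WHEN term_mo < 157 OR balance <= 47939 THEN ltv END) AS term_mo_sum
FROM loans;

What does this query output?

loan_id=8: ✓ → 49
loan_id=9: ✗
loan_id=10: ✓ → 81
loan_id=11: ✗
loan_id=12: ✓ → 27
loan_id=13: ✓ → 114
loan_id=14: ✗
loan_id=15: ✓ → 81
loan_id=16: ✓ → 102
loan_id=17: ✓ → 88
term_mo_sum = 49 + 81 + 27 + 114 + 81 + 102 + 88 = 542

542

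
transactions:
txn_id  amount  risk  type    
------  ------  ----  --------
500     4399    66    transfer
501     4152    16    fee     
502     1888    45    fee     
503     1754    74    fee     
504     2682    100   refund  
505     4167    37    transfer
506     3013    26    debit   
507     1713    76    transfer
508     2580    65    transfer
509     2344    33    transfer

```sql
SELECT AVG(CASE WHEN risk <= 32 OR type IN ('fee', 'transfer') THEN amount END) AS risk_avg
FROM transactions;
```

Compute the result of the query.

txn_id=500: ✓ → 4399
txn_id=501: ✓ → 4152
txn_id=502: ✓ → 1888
txn_id=503: ✓ → 1754
txn_id=504: ✗
txn_id=505: ✓ → 4167
txn_id=506: ✓ → 3013
txn_id=507: ✓ → 1713
txn_id=508: ✓ → 2580
txn_id=509: ✓ → 2344
risk_avg = (4399 + 4152 + 1888 + 1754 + 4167 + 3013 + 1713 + 2580 + 2344) / 9 = 2890

2890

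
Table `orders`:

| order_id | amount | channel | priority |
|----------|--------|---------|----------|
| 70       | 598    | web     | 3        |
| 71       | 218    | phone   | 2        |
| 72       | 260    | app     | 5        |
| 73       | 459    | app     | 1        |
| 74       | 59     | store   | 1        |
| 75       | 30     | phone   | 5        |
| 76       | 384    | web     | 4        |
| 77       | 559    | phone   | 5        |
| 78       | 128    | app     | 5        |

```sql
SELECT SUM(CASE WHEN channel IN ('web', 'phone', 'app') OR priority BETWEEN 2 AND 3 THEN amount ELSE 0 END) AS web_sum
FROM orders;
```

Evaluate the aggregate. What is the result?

2636

order_id=70: ✓ → 598
order_id=71: ✓ → 218
order_id=72: ✓ → 260
order_id=73: ✓ → 459
order_id=74: ✗
order_id=75: ✓ → 30
order_id=76: ✓ → 384
order_id=77: ✓ → 559
order_id=78: ✓ → 128
web_sum = 598 + 218 + 260 + 459 + 30 + 384 + 559 + 128 = 2636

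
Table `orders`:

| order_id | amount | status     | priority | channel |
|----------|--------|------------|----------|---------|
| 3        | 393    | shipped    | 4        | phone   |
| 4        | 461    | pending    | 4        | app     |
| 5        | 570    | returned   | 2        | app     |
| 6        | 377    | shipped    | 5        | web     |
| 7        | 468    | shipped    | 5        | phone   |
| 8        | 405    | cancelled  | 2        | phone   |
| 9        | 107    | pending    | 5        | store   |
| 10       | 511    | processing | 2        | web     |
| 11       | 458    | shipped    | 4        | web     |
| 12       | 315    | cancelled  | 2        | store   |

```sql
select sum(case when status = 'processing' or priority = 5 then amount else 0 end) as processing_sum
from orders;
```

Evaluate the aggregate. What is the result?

order_id=3: ✗
order_id=4: ✗
order_id=5: ✗
order_id=6: ✓ → 377
order_id=7: ✓ → 468
order_id=8: ✗
order_id=9: ✓ → 107
order_id=10: ✓ → 511
order_id=11: ✗
order_id=12: ✗
processing_sum = 377 + 468 + 107 + 511 = 1463

1463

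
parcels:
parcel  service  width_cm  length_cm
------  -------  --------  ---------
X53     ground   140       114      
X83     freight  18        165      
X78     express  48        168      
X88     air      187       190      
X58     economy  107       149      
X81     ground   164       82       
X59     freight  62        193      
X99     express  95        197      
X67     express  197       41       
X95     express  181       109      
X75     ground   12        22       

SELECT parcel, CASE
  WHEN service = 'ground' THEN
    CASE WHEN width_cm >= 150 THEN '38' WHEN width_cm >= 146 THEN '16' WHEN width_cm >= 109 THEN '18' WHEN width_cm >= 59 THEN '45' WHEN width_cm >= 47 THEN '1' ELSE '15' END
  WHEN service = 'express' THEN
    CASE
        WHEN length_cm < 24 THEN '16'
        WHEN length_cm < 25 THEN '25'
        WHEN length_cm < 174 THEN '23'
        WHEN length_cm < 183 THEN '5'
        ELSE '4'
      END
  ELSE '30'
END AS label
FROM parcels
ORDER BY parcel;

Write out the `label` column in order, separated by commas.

18, 30, 30, 23, 15, 23, 38, 30, 30, 23, 4

parcel=X53: service='ground' → inner[width_cm >= 109] → 18
parcel=X58: service='economy' → outer ELSE → 30
parcel=X59: service='freight' → outer ELSE → 30
parcel=X67: service='express' → inner[length_cm < 174] → 23
parcel=X75: service='ground' → inner[ELSE] → 15
parcel=X78: service='express' → inner[length_cm < 174] → 23
parcel=X81: service='ground' → inner[width_cm >= 150] → 38
parcel=X83: service='freight' → outer ELSE → 30
parcel=X88: service='air' → outer ELSE → 30
parcel=X95: service='express' → inner[length_cm < 174] → 23
parcel=X99: service='express' → inner[ELSE] → 4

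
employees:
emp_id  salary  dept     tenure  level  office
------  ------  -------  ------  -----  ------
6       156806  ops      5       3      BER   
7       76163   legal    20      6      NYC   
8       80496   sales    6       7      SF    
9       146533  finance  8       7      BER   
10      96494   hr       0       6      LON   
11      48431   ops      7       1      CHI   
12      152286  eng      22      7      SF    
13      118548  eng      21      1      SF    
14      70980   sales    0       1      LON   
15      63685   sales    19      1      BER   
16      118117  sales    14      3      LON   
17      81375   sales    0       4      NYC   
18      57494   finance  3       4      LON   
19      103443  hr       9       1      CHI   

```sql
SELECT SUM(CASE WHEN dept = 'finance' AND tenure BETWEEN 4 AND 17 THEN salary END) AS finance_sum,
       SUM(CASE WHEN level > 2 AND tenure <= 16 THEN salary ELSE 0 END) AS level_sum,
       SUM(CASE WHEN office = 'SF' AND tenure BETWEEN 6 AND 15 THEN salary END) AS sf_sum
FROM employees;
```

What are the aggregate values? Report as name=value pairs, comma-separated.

finance_sum=146533, level_sum=737315, sf_sum=80496

[finance_sum: dept = 'finance' AND tenure BETWEEN 4 AND 17]
emp_id=6: ✗
emp_id=7: ✗
emp_id=8: ✗
emp_id=9: ✓ → 146533
emp_id=10: ✗
emp_id=11: ✗
emp_id=12: ✗
emp_id=13: ✗
emp_id=14: ✗
emp_id=15: ✗
emp_id=16: ✗
emp_id=17: ✗
emp_id=18: ✗
emp_id=19: ✗
finance_sum = 146533
—
[level_sum: level > 2 AND tenure <= 16]
emp_id=6: ✓ → 156806
emp_id=7: ✗
emp_id=8: ✓ → 80496
emp_id=9: ✓ → 146533
emp_id=10: ✓ → 96494
emp_id=11: ✗
emp_id=12: ✗
emp_id=13: ✗
emp_id=14: ✗
emp_id=15: ✗
emp_id=16: ✓ → 118117
emp_id=17: ✓ → 81375
emp_id=18: ✓ → 57494
emp_id=19: ✗
level_sum = 156806 + 80496 + 146533 + 96494 + 118117 + 81375 + 57494 = 737315
—
[sf_sum: office = 'SF' AND tenure BETWEEN 6 AND 15]
emp_id=6: ✗
emp_id=7: ✗
emp_id=8: ✓ → 80496
emp_id=9: ✗
emp_id=10: ✗
emp_id=11: ✗
emp_id=12: ✗
emp_id=13: ✗
emp_id=14: ✗
emp_id=15: ✗
emp_id=16: ✗
emp_id=17: ✗
emp_id=18: ✗
emp_id=19: ✗
sf_sum = 80496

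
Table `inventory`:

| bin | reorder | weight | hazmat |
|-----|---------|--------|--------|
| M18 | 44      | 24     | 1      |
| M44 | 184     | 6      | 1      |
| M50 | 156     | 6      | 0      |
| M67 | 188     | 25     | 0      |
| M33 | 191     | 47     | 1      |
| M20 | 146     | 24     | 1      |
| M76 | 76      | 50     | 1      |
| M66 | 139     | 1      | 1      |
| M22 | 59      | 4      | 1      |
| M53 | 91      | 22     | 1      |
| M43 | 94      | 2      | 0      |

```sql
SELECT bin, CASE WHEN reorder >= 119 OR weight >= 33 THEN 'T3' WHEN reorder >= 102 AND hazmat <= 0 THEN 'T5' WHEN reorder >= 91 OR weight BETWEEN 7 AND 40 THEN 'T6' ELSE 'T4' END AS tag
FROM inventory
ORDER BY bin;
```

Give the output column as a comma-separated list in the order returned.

T6, T3, T4, T3, T6, T3, T3, T6, T3, T3, T3

bin=M18: reorder >= 91 OR weight BETWEEN 7 AND 40 → T6
bin=M20: reorder >= 119 OR weight >= 33 → T3
bin=M22: ELSE → T4
bin=M33: reorder >= 119 OR weight >= 33 → T3
bin=M43: reorder >= 91 OR weight BETWEEN 7 AND 40 → T6
bin=M44: reorder >= 119 OR weight >= 33 → T3
bin=M50: reorder >= 119 OR weight >= 33 → T3
bin=M53: reorder >= 91 OR weight BETWEEN 7 AND 40 → T6
bin=M66: reorder >= 119 OR weight >= 33 → T3
bin=M67: reorder >= 119 OR weight >= 33 → T3
bin=M76: reorder >= 119 OR weight >= 33 → T3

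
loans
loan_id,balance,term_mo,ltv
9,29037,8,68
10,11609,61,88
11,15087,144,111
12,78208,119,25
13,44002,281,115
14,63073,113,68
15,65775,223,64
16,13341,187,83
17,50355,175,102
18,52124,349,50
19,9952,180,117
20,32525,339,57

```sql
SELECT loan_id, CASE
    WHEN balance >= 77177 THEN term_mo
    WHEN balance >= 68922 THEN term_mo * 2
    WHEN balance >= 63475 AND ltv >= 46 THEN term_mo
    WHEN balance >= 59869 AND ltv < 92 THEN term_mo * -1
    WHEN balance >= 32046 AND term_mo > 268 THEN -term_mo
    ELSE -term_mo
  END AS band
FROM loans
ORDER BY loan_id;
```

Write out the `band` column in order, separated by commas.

loan_id=9: ELSE → -8
loan_id=10: ELSE → -61
loan_id=11: ELSE → -144
loan_id=12: balance >= 77177 → 119
loan_id=13: balance >= 32046 AND term_mo > 268 → -281
loan_id=14: balance >= 59869 AND ltv < 92 → -113
loan_id=15: balance >= 63475 AND ltv >= 46 → 223
loan_id=16: ELSE → -187
loan_id=17: ELSE → -175
loan_id=18: balance >= 32046 AND term_mo > 268 → -349
loan_id=19: ELSE → -180
loan_id=20: balance >= 32046 AND term_mo > 268 → -339

-8, -61, -144, 119, -281, -113, 223, -187, -175, -349, -180, -339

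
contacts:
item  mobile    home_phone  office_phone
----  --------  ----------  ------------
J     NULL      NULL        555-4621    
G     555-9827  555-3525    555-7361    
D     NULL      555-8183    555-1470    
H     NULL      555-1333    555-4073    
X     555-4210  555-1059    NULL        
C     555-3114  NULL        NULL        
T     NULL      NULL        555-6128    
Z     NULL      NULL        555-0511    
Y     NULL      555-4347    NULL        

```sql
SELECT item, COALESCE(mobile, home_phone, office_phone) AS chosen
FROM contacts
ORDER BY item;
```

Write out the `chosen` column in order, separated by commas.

item=C: mobile=555-3114 → 555-3114
item=D: mobile=NULL, home_phone=555-8183 → 555-8183
item=G: mobile=555-9827 → 555-9827
item=H: mobile=NULL, home_phone=555-1333 → 555-1333
item=J: mobile=NULL, home_phone=NULL, office_phone=555-4621 → 555-4621
item=T: mobile=NULL, home_phone=NULL, office_phone=555-6128 → 555-6128
item=X: mobile=555-4210 → 555-4210
item=Y: mobile=NULL, home_phone=555-4347 → 555-4347
item=Z: mobile=NULL, home_phone=NULL, office_phone=555-0511 → 555-0511

555-3114, 555-8183, 555-9827, 555-1333, 555-4621, 555-6128, 555-4210, 555-4347, 555-0511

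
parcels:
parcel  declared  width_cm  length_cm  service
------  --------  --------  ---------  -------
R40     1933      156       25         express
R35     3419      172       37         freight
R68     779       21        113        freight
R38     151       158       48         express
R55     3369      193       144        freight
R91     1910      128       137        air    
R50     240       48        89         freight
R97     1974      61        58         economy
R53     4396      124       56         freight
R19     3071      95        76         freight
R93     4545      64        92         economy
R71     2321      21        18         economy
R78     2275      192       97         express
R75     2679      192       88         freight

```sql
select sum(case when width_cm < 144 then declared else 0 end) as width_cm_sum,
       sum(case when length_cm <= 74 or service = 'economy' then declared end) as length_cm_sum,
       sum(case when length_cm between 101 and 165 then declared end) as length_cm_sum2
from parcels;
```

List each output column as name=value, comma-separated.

[width_cm_sum: width_cm < 144]
parcel=R40: ✗
parcel=R35: ✗
parcel=R68: ✓ → 779
parcel=R38: ✗
parcel=R55: ✗
parcel=R91: ✓ → 1910
parcel=R50: ✓ → 240
parcel=R97: ✓ → 1974
parcel=R53: ✓ → 4396
parcel=R19: ✓ → 3071
parcel=R93: ✓ → 4545
parcel=R71: ✓ → 2321
parcel=R78: ✗
parcel=R75: ✗
width_cm_sum = 779 + 1910 + 240 + 1974 + 4396 + 3071 + 4545 + 2321 = 19236
—
[length_cm_sum: length_cm <= 74 or service = 'economy']
parcel=R40: ✓ → 1933
parcel=R35: ✓ → 3419
parcel=R68: ✗
parcel=R38: ✓ → 151
parcel=R55: ✗
parcel=R91: ✗
parcel=R50: ✗
parcel=R97: ✓ → 1974
parcel=R53: ✓ → 4396
parcel=R19: ✗
parcel=R93: ✓ → 4545
parcel=R71: ✓ → 2321
parcel=R78: ✗
parcel=R75: ✗
length_cm_sum = 1933 + 3419 + 151 + 1974 + 4396 + 4545 + 2321 = 18739
—
[length_cm_sum2: length_cm between 101 and 165]
parcel=R40: ✗
parcel=R35: ✗
parcel=R68: ✓ → 779
parcel=R38: ✗
parcel=R55: ✓ → 3369
parcel=R91: ✓ → 1910
parcel=R50: ✗
parcel=R97: ✗
parcel=R53: ✗
parcel=R19: ✗
parcel=R93: ✗
parcel=R71: ✗
parcel=R78: ✗
parcel=R75: ✗
length_cm_sum2 = 779 + 3369 + 1910 = 6058

width_cm_sum=19236, length_cm_sum=18739, length_cm_sum2=6058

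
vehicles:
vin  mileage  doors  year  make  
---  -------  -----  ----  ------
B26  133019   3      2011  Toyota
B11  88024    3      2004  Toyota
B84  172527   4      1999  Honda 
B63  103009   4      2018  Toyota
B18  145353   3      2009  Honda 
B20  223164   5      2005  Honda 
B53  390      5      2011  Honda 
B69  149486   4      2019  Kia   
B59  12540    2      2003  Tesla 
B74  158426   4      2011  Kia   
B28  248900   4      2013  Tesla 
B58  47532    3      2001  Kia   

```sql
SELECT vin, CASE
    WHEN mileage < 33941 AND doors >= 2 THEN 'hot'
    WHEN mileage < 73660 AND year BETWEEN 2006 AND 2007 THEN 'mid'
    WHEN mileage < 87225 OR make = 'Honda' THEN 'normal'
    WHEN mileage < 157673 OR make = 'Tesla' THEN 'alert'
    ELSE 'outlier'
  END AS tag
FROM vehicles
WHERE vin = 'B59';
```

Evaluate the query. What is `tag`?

hot

vin = B59: mileage=12540, doors=2, year=2003, make=Tesla.
mileage < 33941 AND doors >= 2 → true → hot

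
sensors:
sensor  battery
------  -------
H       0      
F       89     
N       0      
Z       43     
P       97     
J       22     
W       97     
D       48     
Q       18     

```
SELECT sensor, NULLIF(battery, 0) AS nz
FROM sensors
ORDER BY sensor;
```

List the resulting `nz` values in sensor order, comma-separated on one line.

48, 89, NULL, 22, NULL, 97, 18, 97, 43

sensor=D: battery=48 vs 0: differ → 48
sensor=F: battery=89 vs 0: differ → 89
sensor=H: battery=0 vs 0: equal → NULL
sensor=J: battery=22 vs 0: differ → 22
sensor=N: battery=0 vs 0: equal → NULL
sensor=P: battery=97 vs 0: differ → 97
sensor=Q: battery=18 vs 0: differ → 18
sensor=W: battery=97 vs 0: differ → 97
sensor=Z: battery=43 vs 0: differ → 43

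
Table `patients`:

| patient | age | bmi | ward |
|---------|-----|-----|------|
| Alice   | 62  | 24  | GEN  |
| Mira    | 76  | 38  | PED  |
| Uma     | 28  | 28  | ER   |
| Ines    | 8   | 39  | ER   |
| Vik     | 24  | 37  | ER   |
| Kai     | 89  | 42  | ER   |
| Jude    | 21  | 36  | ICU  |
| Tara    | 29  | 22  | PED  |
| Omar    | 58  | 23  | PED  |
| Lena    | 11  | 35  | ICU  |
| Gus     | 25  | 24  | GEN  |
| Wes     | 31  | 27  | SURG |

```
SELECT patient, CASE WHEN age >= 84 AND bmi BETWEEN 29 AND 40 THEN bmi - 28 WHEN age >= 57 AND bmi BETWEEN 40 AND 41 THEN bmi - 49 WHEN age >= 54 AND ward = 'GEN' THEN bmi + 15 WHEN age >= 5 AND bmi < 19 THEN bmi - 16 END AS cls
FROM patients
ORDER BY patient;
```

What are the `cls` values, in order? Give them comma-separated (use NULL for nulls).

patient=Alice: age >= 54 AND ward = 'GEN' → 39
patient=Gus: (no match → NULL) → NULL
patient=Ines: (no match → NULL) → NULL
patient=Jude: (no match → NULL) → NULL
patient=Kai: (no match → NULL) → NULL
patient=Lena: (no match → NULL) → NULL
patient=Mira: (no match → NULL) → NULL
patient=Omar: (no match → NULL) → NULL
patient=Tara: (no match → NULL) → NULL
patient=Uma: (no match → NULL) → NULL
patient=Vik: (no match → NULL) → NULL
patient=Wes: (no match → NULL) → NULL

39, NULL, NULL, NULL, NULL, NULL, NULL, NULL, NULL, NULL, NULL, NULL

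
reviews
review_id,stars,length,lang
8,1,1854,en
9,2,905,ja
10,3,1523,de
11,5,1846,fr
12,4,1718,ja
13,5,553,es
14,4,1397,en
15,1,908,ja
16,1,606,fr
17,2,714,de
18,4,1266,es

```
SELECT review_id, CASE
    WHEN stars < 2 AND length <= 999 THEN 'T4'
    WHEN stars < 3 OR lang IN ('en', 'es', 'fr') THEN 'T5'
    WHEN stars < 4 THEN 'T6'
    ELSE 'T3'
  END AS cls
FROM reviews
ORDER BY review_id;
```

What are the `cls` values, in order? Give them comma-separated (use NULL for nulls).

T5, T5, T6, T5, T3, T5, T5, T4, T4, T5, T5

review_id=8: stars < 3 OR lang IN ('en', 'es', 'fr') → T5
review_id=9: stars < 3 OR lang IN ('en', 'es', 'fr') → T5
review_id=10: stars < 4 → T6
review_id=11: stars < 3 OR lang IN ('en', 'es', 'fr') → T5
review_id=12: ELSE → T3
review_id=13: stars < 3 OR lang IN ('en', 'es', 'fr') → T5
review_id=14: stars < 3 OR lang IN ('en', 'es', 'fr') → T5
review_id=15: stars < 2 AND length <= 999 → T4
review_id=16: stars < 2 AND length <= 999 → T4
review_id=17: stars < 3 OR lang IN ('en', 'es', 'fr') → T5
review_id=18: stars < 3 OR lang IN ('en', 'es', 'fr') → T5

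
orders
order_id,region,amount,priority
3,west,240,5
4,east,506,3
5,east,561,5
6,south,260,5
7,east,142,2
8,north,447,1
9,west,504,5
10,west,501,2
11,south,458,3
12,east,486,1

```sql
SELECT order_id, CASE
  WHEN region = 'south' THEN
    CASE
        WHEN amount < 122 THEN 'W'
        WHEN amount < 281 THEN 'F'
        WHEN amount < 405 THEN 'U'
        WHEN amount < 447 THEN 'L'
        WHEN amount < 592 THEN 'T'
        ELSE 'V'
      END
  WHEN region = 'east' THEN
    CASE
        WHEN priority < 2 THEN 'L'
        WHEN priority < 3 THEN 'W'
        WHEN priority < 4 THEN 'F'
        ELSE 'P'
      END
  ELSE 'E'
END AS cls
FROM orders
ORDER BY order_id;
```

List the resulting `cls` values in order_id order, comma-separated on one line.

E, F, P, F, W, E, E, E, T, L

order_id=3: region='west' → outer ELSE → E
order_id=4: region='east' → inner[priority < 4] → F
order_id=5: region='east' → inner[ELSE] → P
order_id=6: region='south' → inner[amount < 281] → F
order_id=7: region='east' → inner[priority < 3] → W
order_id=8: region='north' → outer ELSE → E
order_id=9: region='west' → outer ELSE → E
order_id=10: region='west' → outer ELSE → E
order_id=11: region='south' → inner[amount < 592] → T
order_id=12: region='east' → inner[priority < 2] → L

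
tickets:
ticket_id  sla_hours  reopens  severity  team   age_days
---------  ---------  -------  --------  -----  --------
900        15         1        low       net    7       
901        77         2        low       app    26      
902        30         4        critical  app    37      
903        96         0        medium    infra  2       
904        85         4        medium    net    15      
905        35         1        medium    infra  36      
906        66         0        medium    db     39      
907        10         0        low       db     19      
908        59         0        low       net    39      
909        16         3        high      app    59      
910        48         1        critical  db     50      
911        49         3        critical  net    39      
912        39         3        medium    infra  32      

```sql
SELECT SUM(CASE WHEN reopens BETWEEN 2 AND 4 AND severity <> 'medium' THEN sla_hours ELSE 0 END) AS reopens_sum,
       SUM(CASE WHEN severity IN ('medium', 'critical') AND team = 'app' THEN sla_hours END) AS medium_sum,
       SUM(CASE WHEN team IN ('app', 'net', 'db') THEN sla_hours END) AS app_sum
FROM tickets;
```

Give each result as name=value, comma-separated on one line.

reopens_sum=172, medium_sum=30, app_sum=455

[reopens_sum: reopens BETWEEN 2 AND 4 AND severity <> 'medium']
ticket_id=900: ✗
ticket_id=901: ✓ → 77
ticket_id=902: ✓ → 30
ticket_id=903: ✗
ticket_id=904: ✗
ticket_id=905: ✗
ticket_id=906: ✗
ticket_id=907: ✗
ticket_id=908: ✗
ticket_id=909: ✓ → 16
ticket_id=910: ✗
ticket_id=911: ✓ → 49
ticket_id=912: ✗
reopens_sum = 77 + 30 + 16 + 49 = 172
—
[medium_sum: severity IN ('medium', 'critical') AND team = 'app']
ticket_id=900: ✗
ticket_id=901: ✗
ticket_id=902: ✓ → 30
ticket_id=903: ✗
ticket_id=904: ✗
ticket_id=905: ✗
ticket_id=906: ✗
ticket_id=907: ✗
ticket_id=908: ✗
ticket_id=909: ✗
ticket_id=910: ✗
ticket_id=911: ✗
ticket_id=912: ✗
medium_sum = 30
—
[app_sum: team IN ('app', 'net', 'db')]
ticket_id=900: ✓ → 15
ticket_id=901: ✓ → 77
ticket_id=902: ✓ → 30
ticket_id=903: ✗
ticket_id=904: ✓ → 85
ticket_id=905: ✗
ticket_id=906: ✓ → 66
ticket_id=907: ✓ → 10
ticket_id=908: ✓ → 59
ticket_id=909: ✓ → 16
ticket_id=910: ✓ → 48
ticket_id=911: ✓ → 49
ticket_id=912: ✗
app_sum = 15 + 77 + 30 + 85 + 66 + 10 + 59 + 16 + 48 + 49 = 455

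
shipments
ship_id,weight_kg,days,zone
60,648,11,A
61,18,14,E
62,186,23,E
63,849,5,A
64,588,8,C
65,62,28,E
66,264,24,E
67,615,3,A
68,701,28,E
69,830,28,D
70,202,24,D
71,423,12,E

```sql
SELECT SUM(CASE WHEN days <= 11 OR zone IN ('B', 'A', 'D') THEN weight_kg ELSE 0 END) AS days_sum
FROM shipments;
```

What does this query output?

3732

ship_id=60: ✓ → 648
ship_id=61: ✗
ship_id=62: ✗
ship_id=63: ✓ → 849
ship_id=64: ✓ → 588
ship_id=65: ✗
ship_id=66: ✗
ship_id=67: ✓ → 615
ship_id=68: ✗
ship_id=69: ✓ → 830
ship_id=70: ✓ → 202
ship_id=71: ✗
days_sum = 648 + 849 + 588 + 615 + 830 + 202 = 3732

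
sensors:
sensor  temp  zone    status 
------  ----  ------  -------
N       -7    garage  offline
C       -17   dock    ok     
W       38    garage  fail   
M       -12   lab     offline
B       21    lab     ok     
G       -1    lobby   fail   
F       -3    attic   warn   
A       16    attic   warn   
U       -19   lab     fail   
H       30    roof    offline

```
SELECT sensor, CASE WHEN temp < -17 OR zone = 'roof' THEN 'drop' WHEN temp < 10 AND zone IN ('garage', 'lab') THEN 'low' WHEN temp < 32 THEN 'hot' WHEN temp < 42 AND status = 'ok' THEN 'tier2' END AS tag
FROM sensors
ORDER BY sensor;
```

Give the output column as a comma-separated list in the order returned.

sensor=A: temp < 32 → hot
sensor=B: temp < 32 → hot
sensor=C: temp < 32 → hot
sensor=F: temp < 32 → hot
sensor=G: temp < 32 → hot
sensor=H: temp < -17 OR zone = 'roof' → drop
sensor=M: temp < 10 AND zone IN ('garage', 'lab') → low
sensor=N: temp < 10 AND zone IN ('garage', 'lab') → low
sensor=U: temp < -17 OR zone = 'roof' → drop
sensor=W: (no match → NULL) → NULL

hot, hot, hot, hot, hot, drop, low, low, drop, NULL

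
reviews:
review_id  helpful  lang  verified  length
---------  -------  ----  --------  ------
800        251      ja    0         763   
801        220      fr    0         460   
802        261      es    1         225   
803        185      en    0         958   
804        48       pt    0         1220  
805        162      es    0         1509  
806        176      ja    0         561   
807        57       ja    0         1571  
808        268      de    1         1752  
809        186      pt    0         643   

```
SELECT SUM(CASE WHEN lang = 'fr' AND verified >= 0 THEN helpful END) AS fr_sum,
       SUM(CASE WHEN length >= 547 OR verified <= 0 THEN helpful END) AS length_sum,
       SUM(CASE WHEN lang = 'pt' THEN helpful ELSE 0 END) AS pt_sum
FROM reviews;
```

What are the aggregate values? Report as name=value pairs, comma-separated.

fr_sum=220, length_sum=1553, pt_sum=234

[fr_sum: lang = 'fr' AND verified >= 0]
review_id=800: ✗
review_id=801: ✓ → 220
review_id=802: ✗
review_id=803: ✗
review_id=804: ✗
review_id=805: ✗
review_id=806: ✗
review_id=807: ✗
review_id=808: ✗
review_id=809: ✗
fr_sum = 220
—
[length_sum: length >= 547 OR verified <= 0]
review_id=800: ✓ → 251
review_id=801: ✓ → 220
review_id=802: ✗
review_id=803: ✓ → 185
review_id=804: ✓ → 48
review_id=805: ✓ → 162
review_id=806: ✓ → 176
review_id=807: ✓ → 57
review_id=808: ✓ → 268
review_id=809: ✓ → 186
length_sum = 251 + 220 + 185 + 48 + 162 + 176 + 57 + 268 + 186 = 1553
—
[pt_sum: lang = 'pt']
review_id=800: ✗
review_id=801: ✗
review_id=802: ✗
review_id=803: ✗
review_id=804: ✓ → 48
review_id=805: ✗
review_id=806: ✗
review_id=807: ✗
review_id=808: ✗
review_id=809: ✓ → 186
pt_sum = 48 + 186 = 234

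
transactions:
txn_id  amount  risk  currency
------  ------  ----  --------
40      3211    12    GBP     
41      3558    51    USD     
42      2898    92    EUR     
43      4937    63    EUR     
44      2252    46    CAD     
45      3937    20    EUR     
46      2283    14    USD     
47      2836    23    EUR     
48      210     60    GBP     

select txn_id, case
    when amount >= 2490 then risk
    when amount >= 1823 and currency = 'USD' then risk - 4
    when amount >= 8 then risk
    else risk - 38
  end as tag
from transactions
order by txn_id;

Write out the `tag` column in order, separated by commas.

12, 51, 92, 63, 46, 20, 10, 23, 60

txn_id=40: amount >= 2490 → 12
txn_id=41: amount >= 2490 → 51
txn_id=42: amount >= 2490 → 92
txn_id=43: amount >= 2490 → 63
txn_id=44: amount >= 8 → 46
txn_id=45: amount >= 2490 → 20
txn_id=46: amount >= 1823 and currency = 'USD' → 10
txn_id=47: amount >= 2490 → 23
txn_id=48: amount >= 8 → 60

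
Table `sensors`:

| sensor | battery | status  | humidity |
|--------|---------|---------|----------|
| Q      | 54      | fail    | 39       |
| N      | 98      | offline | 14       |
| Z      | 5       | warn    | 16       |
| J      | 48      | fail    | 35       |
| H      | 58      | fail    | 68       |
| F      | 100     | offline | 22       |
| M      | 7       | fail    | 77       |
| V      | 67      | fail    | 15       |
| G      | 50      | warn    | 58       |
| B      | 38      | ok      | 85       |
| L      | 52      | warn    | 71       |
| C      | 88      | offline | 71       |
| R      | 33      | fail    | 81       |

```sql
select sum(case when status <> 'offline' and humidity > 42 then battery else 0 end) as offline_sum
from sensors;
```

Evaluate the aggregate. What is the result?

238

sensor=Q: ✗
sensor=N: ✗
sensor=Z: ✗
sensor=J: ✗
sensor=H: ✓ → 58
sensor=F: ✗
sensor=M: ✓ → 7
sensor=V: ✗
sensor=G: ✓ → 50
sensor=B: ✓ → 38
sensor=L: ✓ → 52
sensor=C: ✗
sensor=R: ✓ → 33
offline_sum = 58 + 7 + 50 + 38 + 52 + 33 = 238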